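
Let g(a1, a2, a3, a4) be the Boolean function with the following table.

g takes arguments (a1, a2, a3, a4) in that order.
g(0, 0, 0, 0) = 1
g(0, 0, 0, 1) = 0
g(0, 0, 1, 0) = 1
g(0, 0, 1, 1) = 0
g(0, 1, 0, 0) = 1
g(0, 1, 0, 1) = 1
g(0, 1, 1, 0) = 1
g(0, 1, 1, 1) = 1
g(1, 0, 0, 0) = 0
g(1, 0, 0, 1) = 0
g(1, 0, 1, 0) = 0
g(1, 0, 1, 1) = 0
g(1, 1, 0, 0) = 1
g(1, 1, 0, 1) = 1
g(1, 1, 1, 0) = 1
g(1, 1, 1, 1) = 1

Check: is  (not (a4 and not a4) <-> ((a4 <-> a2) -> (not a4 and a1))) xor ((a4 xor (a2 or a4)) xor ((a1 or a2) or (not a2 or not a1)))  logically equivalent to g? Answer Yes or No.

Yes

Test each input against both g and the formula:
  a1=0, a2=0, a3=0, a4=0: formula gives 1, g = 1 ✓
  a1=0, a2=0, a3=0, a4=1: formula gives 0, g = 0 ✓
  a1=0, a2=0, a3=1, a4=0: formula gives 1, g = 1 ✓
  a1=0, a2=0, a3=1, a4=1: formula gives 0, g = 0 ✓
  … (the remaining 12 rows also agree.)
No disagreement on any input; they are logically equivalent.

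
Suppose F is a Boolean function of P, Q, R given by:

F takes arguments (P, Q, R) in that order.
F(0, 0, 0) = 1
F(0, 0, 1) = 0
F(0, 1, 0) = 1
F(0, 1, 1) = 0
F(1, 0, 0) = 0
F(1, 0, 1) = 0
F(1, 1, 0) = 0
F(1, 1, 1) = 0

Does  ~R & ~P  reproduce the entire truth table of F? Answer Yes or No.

Yes

Check the formula against F row by row:
  P=0, Q=0, R=0: formula gives 1, F = 1 ✓
  P=0, Q=0, R=1: formula gives 0, F = 0 ✓
  P=0, Q=1, R=0: formula gives 1, F = 1 ✓
  P=0, Q=1, R=1: formula gives 0, F = 0 ✓
  P=1, Q=0, R=0: formula gives 0, F = 0 ✓
  … (the remaining 3 rows also agree.)
No disagreement on any input; they are logically equivalent.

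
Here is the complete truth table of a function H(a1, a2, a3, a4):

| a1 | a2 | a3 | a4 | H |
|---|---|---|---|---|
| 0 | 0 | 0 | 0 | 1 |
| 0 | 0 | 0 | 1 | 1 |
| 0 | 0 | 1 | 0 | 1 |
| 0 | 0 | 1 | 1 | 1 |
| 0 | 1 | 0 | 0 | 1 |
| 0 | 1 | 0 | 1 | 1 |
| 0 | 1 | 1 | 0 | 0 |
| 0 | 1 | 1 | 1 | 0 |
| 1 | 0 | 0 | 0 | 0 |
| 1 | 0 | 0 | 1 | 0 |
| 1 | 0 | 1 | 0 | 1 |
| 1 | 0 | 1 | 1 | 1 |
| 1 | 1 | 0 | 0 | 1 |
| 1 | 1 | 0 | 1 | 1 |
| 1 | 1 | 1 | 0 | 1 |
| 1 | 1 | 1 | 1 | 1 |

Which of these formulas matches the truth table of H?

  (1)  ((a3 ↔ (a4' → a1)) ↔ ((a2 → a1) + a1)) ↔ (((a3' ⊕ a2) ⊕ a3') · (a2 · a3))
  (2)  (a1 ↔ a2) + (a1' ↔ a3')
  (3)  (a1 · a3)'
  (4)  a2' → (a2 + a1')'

(1): at (0,0,0,0) it gives 0, but H = 1 — eliminated.
(3): at (0,1,1,0) it gives 1, but H = 0 — eliminated.
(4): at (0,0,0,0) it gives 0, but H = 1 — eliminated.
That leaves (2). Evaluating it on every row reproduces the table of H exactly.

2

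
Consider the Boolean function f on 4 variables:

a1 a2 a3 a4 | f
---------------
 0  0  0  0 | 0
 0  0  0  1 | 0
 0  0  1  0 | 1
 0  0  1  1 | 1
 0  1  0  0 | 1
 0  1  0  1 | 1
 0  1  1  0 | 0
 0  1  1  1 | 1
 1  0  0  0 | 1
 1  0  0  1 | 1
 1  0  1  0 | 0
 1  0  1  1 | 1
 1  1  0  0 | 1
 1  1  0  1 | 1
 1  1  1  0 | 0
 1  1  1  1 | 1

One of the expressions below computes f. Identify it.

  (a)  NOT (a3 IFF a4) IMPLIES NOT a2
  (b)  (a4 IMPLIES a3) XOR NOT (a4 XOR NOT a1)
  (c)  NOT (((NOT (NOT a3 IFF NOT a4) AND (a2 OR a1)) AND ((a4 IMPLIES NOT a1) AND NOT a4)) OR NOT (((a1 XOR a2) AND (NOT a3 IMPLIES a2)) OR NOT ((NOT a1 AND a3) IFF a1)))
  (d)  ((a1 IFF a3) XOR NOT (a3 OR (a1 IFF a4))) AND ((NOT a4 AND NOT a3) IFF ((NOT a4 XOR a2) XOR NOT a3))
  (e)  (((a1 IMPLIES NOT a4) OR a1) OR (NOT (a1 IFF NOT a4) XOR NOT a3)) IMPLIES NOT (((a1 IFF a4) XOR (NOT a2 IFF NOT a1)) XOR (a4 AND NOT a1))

(a): at (0,0,0,0) it gives 1, but f = 0 — eliminated.
(b): at (0,0,0,0) it gives 1, but f = 0 — eliminated.
(d): at (0,0,1,0) it gives 0, but f = 1 — eliminated.
(e): at (0,0,0,0) it gives 1, but f = 0 — eliminated.
(c) is the remaining candidate, and it agrees with f on all 16 inputs.

c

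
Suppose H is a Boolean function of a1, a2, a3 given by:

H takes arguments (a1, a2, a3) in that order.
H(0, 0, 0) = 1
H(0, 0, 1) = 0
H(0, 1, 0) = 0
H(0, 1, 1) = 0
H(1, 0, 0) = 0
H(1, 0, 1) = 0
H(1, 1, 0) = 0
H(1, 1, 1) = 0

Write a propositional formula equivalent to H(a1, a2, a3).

H(a1, a2, a3) = ((a1 + a2) + a3)'

The output is 1 only when every input is 0 — NOR of all inputs.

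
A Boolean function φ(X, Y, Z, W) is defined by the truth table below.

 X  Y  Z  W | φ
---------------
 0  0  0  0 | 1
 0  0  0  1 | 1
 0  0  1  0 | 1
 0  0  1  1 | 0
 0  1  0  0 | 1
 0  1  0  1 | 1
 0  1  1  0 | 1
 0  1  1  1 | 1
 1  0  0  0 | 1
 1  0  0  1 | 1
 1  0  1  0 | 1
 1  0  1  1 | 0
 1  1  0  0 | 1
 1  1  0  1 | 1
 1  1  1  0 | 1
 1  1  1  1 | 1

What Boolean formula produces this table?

There are just 2 zero rows: (0,0,1,1), (1,0,1,1). Their minterms are ¬X·¬Y·Z·W, X·¬Y·Z·W; the OR of those covers precisely the 0-outputs, and negating it yields φ.

φ(X, Y, Z, W) = ((((X' · Y') · Z) · W) + (((X · Y') · Z) · W))'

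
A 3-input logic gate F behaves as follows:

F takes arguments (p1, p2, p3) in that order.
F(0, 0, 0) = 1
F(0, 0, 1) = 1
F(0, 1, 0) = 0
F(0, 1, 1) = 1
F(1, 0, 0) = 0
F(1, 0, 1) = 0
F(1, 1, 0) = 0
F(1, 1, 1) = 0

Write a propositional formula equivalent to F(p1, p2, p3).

F(p1, p2, p3) = (((¬p1 ∧ ¬p2) ∧ ¬p3) ∨ ((¬p1 ∧ ¬p2) ∧ p3)) ∨ ((¬p1 ∧ p2) ∧ p3)

Collect the rows where F=1 — (0,0,0), (0,0,1), (0,1,1) — and write one minterm per row: ¬p1·¬p2·¬p3, ¬p1·¬p2·p3, ¬p1·p2·p3. Their union (logical OR) reproduces the table exactly.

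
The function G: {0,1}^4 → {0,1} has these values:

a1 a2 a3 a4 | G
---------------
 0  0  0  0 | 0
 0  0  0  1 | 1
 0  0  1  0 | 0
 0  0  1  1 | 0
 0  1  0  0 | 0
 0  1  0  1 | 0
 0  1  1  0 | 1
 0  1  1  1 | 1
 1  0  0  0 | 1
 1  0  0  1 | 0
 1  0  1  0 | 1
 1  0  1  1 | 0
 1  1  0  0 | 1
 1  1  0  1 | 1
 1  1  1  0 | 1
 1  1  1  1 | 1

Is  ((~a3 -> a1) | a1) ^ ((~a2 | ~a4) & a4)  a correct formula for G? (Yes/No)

No

Test each input against both G and the formula:
  a1=0, a2=0, a3=0, a4=0: formula gives 0, G = 0 ✓
  a1=0, a2=0, a3=0, a4=1: formula gives 1, G = 1 ✓
  a1=0, a2=0, a3=1, a4=0: formula gives 1, but G = 0 ✗
Row (0,0,1,0) is a counterexample, so the formula is not equivalent to G.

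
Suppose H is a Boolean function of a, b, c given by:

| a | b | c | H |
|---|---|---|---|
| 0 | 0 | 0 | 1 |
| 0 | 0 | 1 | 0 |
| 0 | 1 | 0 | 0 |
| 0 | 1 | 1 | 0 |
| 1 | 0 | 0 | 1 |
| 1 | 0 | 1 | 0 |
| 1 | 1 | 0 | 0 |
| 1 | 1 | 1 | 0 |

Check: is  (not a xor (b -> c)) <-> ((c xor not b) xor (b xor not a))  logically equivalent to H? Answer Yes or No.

Test each input against both H and the formula:
  a=0, b=0, c=0: formula gives 1, H = 1 ✓
  a=0, b=0, c=1: formula gives 0, H = 0 ✓
  a=0, b=1, c=0: formula gives 0, H = 0 ✓
  a=0, b=1, c=1: formula gives 0, H = 0 ✓
  a=1, b=0, c=0: formula gives 1, H = 1 ✓
  … (the remaining 3 rows also agree.)
No disagreement on any input; they are logically equivalent.

Yes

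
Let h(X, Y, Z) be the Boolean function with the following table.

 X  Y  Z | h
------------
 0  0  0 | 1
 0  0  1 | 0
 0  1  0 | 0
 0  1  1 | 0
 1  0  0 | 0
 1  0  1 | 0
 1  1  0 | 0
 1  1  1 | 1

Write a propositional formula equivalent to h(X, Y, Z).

Collect the rows where h=1 — (0,0,0), (1,1,1) — and write one minterm per row: ¬X·¬Y·¬Z, X·Y·Z. Their union (logical OR) reproduces the table exactly.

h(X, Y, Z) = ((~X & ~Y) & ~Z) | ((X & Y) & Z)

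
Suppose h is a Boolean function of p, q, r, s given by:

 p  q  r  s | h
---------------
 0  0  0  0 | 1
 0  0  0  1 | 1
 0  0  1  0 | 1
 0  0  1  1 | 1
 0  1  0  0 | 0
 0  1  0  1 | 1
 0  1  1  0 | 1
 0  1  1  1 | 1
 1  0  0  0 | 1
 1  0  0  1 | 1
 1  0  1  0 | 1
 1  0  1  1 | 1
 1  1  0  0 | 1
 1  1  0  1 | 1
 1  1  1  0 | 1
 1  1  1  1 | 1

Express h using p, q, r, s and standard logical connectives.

h is 0 on exactly one input, (0,1,0,0), whose minterm is ¬p·q·¬r·¬s. So h is the negation of that single conjunction.

h(p, q, r, s) = not (((not p and q) and not r) and not s)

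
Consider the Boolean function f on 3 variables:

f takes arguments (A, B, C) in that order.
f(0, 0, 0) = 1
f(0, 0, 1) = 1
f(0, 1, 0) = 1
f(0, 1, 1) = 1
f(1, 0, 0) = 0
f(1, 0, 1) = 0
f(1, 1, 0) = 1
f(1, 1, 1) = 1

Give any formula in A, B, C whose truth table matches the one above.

f(A, B, C) = ¬(((A ∧ ¬B) ∧ ¬C) ∨ ((A ∧ ¬B) ∧ C))

The 0-rows are (1,0,0), (1,0,1). Take each as a conjunction (A·¬B·¬C, A·¬B·C), form their disjunction, and complement — that gives a formula that is 1 everywhere f is.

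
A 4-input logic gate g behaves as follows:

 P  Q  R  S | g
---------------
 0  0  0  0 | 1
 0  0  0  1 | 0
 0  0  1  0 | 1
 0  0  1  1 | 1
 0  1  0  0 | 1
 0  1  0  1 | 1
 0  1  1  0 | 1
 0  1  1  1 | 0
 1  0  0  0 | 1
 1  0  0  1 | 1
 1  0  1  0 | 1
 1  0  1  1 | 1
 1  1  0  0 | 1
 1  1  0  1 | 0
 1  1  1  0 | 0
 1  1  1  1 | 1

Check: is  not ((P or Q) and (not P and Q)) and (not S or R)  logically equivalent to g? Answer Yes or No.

Check the formula against g row by row:
  P=0, Q=0, R=0, S=0: formula gives 1, g = 1 ✓
  P=0, Q=0, R=0, S=1: formula gives 0, g = 0 ✓
  P=0, Q=0, R=1, S=0: formula gives 1, g = 1 ✓
  P=0, Q=0, R=1, S=1: formula gives 1, g = 1 ✓
  P=0, Q=1, R=0, S=0: formula gives 0, but g = 1 ✗
A single disagreement suffices: at (0,1,0,0) they differ, so the formula does not compute g.

No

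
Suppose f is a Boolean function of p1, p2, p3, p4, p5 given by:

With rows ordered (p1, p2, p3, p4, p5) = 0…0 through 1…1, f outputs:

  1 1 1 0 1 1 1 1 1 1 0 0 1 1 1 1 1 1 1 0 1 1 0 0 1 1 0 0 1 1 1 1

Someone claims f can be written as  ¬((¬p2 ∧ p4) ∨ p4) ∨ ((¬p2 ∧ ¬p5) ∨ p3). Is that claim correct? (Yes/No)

Check the formula against f row by row:
  p1=0, p2=0, p3=0, p4=0, p5=0: formula gives 1, f = 1 ✓
  p1=0, p2=0, p3=0, p4=0, p5=1: formula gives 1, f = 1 ✓
  p1=0, p2=0, p3=0, p4=1, p5=0: formula gives 1, f = 1 ✓
  p1=0, p2=0, p3=0, p4=1, p5=1: formula gives 0, f = 0 ✓
  …
  p1=1, p2=0, p3=1, p4=1, p5=0: formula gives 1, but f = 0 ✗
Since they disagree at (1,0,1,1,0), the expression is not a correct formula for f.

No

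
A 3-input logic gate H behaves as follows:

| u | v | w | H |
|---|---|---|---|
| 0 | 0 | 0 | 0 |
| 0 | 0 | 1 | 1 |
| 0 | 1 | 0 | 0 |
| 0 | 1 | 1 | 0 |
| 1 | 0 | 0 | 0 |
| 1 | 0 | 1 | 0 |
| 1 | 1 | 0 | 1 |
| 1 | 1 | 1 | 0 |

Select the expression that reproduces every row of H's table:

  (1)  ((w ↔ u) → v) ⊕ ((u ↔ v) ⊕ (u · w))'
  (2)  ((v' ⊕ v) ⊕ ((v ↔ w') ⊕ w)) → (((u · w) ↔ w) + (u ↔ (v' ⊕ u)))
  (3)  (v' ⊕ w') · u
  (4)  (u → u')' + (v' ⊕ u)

1

(2) fails at (0,0,0): the formula yields 1, H is 0.
(3) fails at (0,0,1): the formula yields 0, H is 1.
(4) fails at (0,0,0): the formula yields 1, H is 0.
(1) is the remaining candidate, and it agrees with H on all 8 inputs.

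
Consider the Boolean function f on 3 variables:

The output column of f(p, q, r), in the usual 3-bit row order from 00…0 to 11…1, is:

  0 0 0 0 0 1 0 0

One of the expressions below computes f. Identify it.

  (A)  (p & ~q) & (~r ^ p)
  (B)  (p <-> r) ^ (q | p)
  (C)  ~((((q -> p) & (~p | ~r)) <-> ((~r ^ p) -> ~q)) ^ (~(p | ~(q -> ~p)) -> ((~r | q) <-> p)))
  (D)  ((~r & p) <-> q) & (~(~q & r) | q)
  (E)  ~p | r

A

(B) disagrees with f on (0,0,0) (formula → 1, table → 0); rule it out.
(C) disagrees with f on (0,0,1) (formula → 1, table → 0); rule it out.
(D) disagrees with f on (0,0,0) (formula → 1, table → 0); rule it out.
(E) disagrees with f on (0,0,0) (formula → 1, table → 0); rule it out.
Only (A) survives; checking it on all 8 rows confirms it matches f.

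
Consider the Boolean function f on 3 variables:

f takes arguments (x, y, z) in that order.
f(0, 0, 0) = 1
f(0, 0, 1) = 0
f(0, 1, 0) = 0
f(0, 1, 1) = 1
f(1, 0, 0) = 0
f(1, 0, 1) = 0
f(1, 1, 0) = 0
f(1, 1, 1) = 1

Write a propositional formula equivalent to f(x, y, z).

f(x, y, z) = (((not x and not y) and not z) or ((not x and y) and z)) or ((x and y) and z)

Collect the rows where f=1 — (0,0,0), (0,1,1), (1,1,1) — and write one minterm per row: ¬x·¬y·¬z, ¬x·y·z, x·y·z. Their union (logical OR) reproduces the table exactly.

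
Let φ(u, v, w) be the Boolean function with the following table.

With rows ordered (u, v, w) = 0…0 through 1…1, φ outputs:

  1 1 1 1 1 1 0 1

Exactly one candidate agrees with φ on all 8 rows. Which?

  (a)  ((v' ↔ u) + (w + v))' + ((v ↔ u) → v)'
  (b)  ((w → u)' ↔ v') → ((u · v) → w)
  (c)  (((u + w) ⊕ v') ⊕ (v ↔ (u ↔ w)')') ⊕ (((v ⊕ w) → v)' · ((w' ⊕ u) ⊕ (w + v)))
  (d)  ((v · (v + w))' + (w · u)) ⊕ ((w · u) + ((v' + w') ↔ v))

(a) disagrees with φ on (0,1,0) (formula → 0, table → 1); rule it out.
(c) disagrees with φ on (0,0,1) (formula → 0, table → 1); rule it out.
(d) disagrees with φ on (0,1,1) (formula → 0, table → 1); rule it out.
(b) is the remaining candidate, and it agrees with φ on all 8 inputs.

b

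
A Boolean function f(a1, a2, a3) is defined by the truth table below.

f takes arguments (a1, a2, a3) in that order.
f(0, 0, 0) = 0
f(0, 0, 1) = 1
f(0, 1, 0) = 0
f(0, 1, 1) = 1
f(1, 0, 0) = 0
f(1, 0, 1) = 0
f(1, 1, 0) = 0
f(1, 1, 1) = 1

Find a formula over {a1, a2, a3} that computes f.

f(a1, a2, a3) = (((not a1 and not a2) and a3) or ((not a1 and a2) and a3)) or ((a1 and a2) and a3)

f=1 on 3 inputs: (0,0,1), (0,1,1), (1,1,1). Reading each as a conjunction of literals (¬a1·¬a2·a3, ¬a1·a2·a3, a1·a2·a3) and taking the OR gives the canonical DNF.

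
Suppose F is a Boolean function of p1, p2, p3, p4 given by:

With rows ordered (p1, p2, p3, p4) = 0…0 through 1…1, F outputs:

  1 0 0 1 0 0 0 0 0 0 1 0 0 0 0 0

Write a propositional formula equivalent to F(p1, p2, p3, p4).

F(p1, p2, p3, p4) = ((((¬p1 ∧ ¬p2) ∧ ¬p3) ∧ ¬p4) ∨ (((¬p1 ∧ ¬p2) ∧ p3) ∧ p4)) ∨ (((p1 ∧ ¬p2) ∧ p3) ∧ ¬p4)

Collect the rows where F=1 — (0,0,0,0), (0,0,1,1), (1,0,1,0) — and write one minterm per row: ¬p1·¬p2·¬p3·¬p4, ¬p1·¬p2·p3·p4, p1·¬p2·p3·¬p4. Their union (logical OR) reproduces the table exactly.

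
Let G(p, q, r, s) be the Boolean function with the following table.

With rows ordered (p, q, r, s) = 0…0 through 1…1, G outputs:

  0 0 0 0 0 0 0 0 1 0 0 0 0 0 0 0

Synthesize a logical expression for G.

G(p, q, r, s) = ((p and not q) and not r) and not s

G is 1 on exactly one input, (1,0,0,0), whose minterm is p·¬q·¬r·¬s. So G is just that conjunction.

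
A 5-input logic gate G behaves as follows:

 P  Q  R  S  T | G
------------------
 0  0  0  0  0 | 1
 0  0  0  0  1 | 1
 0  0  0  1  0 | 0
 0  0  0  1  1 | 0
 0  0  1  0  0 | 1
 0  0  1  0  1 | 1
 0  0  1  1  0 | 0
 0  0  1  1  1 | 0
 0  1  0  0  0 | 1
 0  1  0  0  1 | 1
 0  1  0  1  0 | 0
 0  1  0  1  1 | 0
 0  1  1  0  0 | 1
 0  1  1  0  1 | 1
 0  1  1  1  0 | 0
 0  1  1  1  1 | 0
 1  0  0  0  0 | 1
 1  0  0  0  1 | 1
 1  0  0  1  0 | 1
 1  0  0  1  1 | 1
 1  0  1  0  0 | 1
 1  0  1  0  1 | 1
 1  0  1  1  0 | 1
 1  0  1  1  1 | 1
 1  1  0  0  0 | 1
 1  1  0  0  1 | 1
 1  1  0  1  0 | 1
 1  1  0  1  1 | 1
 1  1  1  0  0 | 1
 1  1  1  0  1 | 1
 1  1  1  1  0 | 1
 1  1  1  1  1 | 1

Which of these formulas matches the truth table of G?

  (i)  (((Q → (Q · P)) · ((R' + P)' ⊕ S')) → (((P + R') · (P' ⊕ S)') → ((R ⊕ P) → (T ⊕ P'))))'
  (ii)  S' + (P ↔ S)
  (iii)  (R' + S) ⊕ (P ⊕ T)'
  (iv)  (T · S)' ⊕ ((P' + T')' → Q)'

ii

(i): at (0,0,0,0,0) it gives 0, but G = 1 — eliminated.
(iii): at (0,0,0,0,0) it gives 0, but G = 1 — eliminated.
(iv): at (0,0,0,1,0) it gives 1, but G = 0 — eliminated.
That leaves (ii). Evaluating it on every row reproduces the table of G exactly.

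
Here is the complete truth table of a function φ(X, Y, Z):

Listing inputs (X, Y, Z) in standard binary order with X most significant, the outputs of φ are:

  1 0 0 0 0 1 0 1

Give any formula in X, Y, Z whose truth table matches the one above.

φ(X, Y, Z) = (((~X & ~Y) & ~Z) | ((X & ~Y) & Z)) | ((X & Y) & Z)

Collect the rows where φ=1 — (0,0,0), (1,0,1), (1,1,1) — and write one minterm per row: ¬X·¬Y·¬Z, X·¬Y·Z, X·Y·Z. Their union (logical OR) reproduces the table exactly.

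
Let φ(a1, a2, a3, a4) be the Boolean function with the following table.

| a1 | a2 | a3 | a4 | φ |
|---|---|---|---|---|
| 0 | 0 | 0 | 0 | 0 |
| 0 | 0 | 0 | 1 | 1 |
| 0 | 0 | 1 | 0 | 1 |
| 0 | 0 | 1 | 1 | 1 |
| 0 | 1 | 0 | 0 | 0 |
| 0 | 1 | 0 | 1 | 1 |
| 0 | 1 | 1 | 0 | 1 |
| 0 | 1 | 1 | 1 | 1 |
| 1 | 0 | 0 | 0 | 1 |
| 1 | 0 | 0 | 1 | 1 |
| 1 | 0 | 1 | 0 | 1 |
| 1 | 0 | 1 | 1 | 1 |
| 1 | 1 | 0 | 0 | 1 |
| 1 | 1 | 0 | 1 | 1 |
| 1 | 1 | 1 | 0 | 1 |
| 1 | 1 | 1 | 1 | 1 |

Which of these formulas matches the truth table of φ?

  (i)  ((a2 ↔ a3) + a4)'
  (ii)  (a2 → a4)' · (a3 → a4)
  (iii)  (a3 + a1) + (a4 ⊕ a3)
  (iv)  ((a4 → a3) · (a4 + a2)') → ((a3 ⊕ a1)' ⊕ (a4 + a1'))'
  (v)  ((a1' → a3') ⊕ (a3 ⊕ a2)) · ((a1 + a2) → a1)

iii

(i) fails at (0,0,0,1): the formula yields 0, φ is 1.
(ii) fails at (0,0,0,1): the formula yields 0, φ is 1.
(iv) fails at (0,0,0,0): the formula yields 1, φ is 0.
(v) fails at (0,0,0,0): the formula yields 1, φ is 0.
(iii) is the remaining candidate, and it agrees with φ on all 16 inputs.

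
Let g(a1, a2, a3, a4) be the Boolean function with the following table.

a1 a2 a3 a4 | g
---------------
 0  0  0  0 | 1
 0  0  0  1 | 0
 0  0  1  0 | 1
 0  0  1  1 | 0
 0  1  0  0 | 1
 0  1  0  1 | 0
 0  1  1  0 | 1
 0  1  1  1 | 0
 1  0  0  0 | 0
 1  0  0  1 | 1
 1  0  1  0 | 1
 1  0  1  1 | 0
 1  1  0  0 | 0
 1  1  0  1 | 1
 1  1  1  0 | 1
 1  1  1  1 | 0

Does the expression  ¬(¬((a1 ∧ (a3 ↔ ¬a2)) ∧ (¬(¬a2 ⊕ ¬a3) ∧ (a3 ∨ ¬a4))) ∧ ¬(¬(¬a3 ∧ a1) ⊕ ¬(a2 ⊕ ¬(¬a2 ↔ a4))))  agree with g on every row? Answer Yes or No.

Yes

Evaluate ¬(¬((a1 ∧ (a3 ↔ ¬a2)) ∧ (¬(¬a2 ⊕ ¬a3) ∧ (a3 ∨ ¬a4))) ∧ ¬(¬(¬a3 ∧ a1) ⊕ ¬(a2 ⊕ ¬(¬a2 ↔ a4)))) on each row and compare to g:
  a1=0, a2=0, a3=0, a4=0: formula gives 1, g = 1 ✓
  a1=0, a2=0, a3=0, a4=1: formula gives 0, g = 0 ✓
  a1=0, a2=0, a3=1, a4=0: formula gives 1, g = 1 ✓
  a1=0, a2=0, a3=1, a4=1: formula gives 0, g = 0 ✓
  … (the remaining 12 rows also agree.)
Every row agrees, so the formula is equivalent.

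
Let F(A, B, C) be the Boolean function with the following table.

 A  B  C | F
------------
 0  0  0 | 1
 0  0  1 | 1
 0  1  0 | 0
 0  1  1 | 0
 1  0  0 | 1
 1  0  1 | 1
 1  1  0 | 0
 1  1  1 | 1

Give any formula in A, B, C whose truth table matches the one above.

F(A, B, C) = ((((A' · B) · C') + ((A' · B) · C)) + ((A · B) · C'))'

The 0-rows are (0,1,0), (0,1,1), (1,1,0). Take each as a conjunction (¬A·B·¬C, ¬A·B·C, A·B·¬C), form their disjunction, and complement — that gives a formula that is 1 everywhere F is.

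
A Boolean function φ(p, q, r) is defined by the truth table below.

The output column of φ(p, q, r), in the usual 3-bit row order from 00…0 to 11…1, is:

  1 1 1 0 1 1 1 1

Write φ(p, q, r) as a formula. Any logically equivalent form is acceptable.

Only row (0,1,1) gives 0. So φ is 1 everywhere except there — the complement of the minterm ¬p·q·r.

φ(p, q, r) = ¬((¬p ∧ q) ∧ r)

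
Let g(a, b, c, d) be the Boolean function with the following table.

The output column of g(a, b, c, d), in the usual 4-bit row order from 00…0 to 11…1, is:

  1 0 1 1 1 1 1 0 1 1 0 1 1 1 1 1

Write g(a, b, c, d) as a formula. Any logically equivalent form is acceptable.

g is 0 on only 3 rows — (0,0,0,1), (0,1,1,1), (1,0,1,0). Writing each as a minterm (¬a·¬b·¬c·d, ¬a·b·c·d, a·¬b·c·¬d) and OR-ing them characterizes exactly where g=0, so g is the negation of that disjunction.

g(a, b, c, d) = ¬(((((¬a ∧ ¬b) ∧ ¬c) ∧ d) ∨ (((¬a ∧ b) ∧ c) ∧ d)) ∨ (((a ∧ ¬b) ∧ c) ∧ ¬d))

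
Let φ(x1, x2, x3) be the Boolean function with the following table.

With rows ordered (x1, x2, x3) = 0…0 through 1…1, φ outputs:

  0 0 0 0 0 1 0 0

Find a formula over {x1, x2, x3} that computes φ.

φ is 1 on exactly one input, (1,0,1), whose minterm is x1·¬x2·x3. So φ is just that conjunction.

φ(x1, x2, x3) = (x1 & ~x2) & x3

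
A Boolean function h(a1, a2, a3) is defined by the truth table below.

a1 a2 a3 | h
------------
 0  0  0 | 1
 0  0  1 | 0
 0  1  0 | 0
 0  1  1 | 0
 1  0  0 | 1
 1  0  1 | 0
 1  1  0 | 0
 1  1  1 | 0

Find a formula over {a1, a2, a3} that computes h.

h(a1, a2, a3) = ((a1' · a2') · a3') + ((a1 · a2') · a3')

h=1 on 2 inputs: (0,0,0), (1,0,0). Reading each as a conjunction of literals (¬a1·¬a2·¬a3, a1·¬a2·¬a3) and taking the OR gives the canonical DNF.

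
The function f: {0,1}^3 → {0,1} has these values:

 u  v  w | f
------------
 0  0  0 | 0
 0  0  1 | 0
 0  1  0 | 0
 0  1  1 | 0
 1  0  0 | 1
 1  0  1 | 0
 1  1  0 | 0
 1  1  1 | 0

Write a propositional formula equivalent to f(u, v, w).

Only row (1,0,0) gives 1. That row's minterm u·¬v·¬w is f directly.

f(u, v, w) = (u AND NOT v) AND NOT w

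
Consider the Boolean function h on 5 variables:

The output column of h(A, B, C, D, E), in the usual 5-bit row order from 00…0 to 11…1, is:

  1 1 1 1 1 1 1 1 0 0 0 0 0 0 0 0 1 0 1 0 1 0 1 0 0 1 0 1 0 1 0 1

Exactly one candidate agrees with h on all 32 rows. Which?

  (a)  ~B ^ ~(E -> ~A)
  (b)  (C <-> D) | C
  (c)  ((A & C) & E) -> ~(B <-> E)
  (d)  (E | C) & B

(b) disagrees with h on (0,0,0,1,0) (formula → 0, table → 1); rule it out.
(c) disagrees with h on (0,1,0,0,0) (formula → 1, table → 0); rule it out.
(d) disagrees with h on (0,0,0,0,0) (formula → 0, table → 1); rule it out.
(a) is the remaining candidate, and it agrees with h on all 32 inputs.

a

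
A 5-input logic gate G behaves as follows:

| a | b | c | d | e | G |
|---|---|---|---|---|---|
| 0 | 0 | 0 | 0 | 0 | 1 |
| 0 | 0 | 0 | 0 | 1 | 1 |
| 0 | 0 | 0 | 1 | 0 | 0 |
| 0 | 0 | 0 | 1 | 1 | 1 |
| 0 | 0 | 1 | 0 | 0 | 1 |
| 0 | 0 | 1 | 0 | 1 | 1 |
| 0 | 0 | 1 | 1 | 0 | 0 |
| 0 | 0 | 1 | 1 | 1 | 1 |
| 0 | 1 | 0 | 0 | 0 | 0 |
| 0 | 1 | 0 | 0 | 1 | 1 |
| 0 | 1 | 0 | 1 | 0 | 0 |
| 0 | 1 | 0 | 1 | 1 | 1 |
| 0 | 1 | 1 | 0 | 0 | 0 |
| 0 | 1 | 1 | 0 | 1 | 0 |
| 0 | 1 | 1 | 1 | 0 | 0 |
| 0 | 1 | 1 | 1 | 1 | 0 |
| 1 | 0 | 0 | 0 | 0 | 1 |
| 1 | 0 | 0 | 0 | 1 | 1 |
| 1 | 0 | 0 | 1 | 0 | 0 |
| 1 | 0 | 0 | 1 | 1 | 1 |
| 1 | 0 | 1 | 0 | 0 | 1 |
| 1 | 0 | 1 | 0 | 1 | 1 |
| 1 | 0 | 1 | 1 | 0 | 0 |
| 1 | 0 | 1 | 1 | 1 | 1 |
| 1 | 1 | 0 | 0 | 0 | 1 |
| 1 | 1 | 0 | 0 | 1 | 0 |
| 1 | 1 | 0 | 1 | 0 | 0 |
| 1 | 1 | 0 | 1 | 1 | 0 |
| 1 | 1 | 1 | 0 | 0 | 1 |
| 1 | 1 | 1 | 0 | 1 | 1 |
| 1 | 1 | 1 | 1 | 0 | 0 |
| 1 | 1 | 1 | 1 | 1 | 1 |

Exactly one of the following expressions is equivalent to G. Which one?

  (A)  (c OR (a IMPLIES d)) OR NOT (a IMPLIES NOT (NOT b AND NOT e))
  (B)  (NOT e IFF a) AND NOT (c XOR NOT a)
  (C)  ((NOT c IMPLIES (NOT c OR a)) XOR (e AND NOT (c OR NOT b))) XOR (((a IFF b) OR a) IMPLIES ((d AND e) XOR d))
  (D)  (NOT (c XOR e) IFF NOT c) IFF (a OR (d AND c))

C

(A): at (0,0,0,1,0) it gives 1, but G = 0 — eliminated.
(B): at (0,0,0,0,0) it gives 0, but G = 1 — eliminated.
(D): at (0,0,0,0,0) it gives 0, but G = 1 — eliminated.
(C) is the remaining candidate, and it agrees with G on all 32 inputs.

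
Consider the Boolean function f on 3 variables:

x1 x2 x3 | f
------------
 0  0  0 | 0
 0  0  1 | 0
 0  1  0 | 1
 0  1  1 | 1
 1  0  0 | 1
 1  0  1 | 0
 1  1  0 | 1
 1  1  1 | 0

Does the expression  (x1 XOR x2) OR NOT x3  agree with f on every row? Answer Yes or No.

No

Evaluate (x1 XOR x2) OR NOT x3 on each row and compare to f:
  x1=0, x2=0, x3=0: formula gives 1, but f = 0 ✗
Since they disagree at (0,0,0), the expression is not a correct formula for f.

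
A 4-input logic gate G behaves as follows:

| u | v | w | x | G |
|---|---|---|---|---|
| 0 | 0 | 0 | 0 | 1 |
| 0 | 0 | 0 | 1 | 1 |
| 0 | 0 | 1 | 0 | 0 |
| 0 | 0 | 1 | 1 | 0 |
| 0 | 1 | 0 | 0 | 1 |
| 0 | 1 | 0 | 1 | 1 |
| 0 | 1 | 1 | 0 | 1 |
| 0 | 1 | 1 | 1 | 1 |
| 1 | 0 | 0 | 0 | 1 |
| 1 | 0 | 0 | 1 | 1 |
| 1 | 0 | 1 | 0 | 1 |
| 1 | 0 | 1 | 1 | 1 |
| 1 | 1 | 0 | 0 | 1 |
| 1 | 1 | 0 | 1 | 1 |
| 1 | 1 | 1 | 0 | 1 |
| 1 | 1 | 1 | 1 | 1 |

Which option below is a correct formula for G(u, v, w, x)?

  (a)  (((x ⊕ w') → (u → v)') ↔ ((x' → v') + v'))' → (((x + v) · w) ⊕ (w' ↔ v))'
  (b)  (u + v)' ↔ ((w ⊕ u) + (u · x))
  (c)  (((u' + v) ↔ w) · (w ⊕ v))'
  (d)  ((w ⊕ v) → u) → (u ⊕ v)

(a): at (0,0,1,0) it gives 1, but G = 0 — eliminated.
(b): at (0,0,0,0) it gives 0, but G = 1 — eliminated.
(d): at (0,0,0,0) it gives 0, but G = 1 — eliminated.
Only (c) survives; checking it on all 16 rows confirms it matches G.

c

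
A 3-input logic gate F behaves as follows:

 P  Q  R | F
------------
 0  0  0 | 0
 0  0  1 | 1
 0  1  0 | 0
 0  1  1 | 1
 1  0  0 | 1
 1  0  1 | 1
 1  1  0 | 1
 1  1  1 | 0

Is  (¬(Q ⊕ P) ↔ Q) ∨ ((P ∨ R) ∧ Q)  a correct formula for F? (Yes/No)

Evaluate (¬(Q ⊕ P) ↔ Q) ∨ ((P ∨ R) ∧ Q) on each row and compare to F:
  P=0, Q=0, R=0: formula gives 0, F = 0 ✓
  P=0, Q=0, R=1: formula gives 0, but F = 1 ✗
Row (0,0,1) is a counterexample, so the formula is not equivalent to F.

No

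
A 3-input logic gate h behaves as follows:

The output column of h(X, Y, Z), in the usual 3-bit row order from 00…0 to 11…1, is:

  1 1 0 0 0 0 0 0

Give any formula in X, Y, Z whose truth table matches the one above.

h(X, Y, Z) = ((X' · Y') · Z') + ((X' · Y') · Z)

h=1 on 2 inputs: (0,0,0), (0,0,1). Reading each as a conjunction of literals (¬X·¬Y·¬Z, ¬X·¬Y·Z) and taking the OR gives the canonical DNF.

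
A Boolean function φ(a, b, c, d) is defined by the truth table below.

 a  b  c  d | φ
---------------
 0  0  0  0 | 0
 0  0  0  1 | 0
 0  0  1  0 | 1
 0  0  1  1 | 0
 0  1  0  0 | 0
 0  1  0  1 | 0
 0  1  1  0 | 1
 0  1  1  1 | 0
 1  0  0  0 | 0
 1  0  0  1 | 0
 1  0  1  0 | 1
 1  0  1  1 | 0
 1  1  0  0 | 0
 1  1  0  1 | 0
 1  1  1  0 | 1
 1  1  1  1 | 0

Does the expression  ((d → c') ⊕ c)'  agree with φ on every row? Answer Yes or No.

Yes

Check the formula against φ row by row:
  a=0, b=0, c=0, d=0: formula gives 0, φ = 0 ✓
  a=0, b=0, c=0, d=1: formula gives 0, φ = 0 ✓
  a=0, b=0, c=1, d=0: formula gives 1, φ = 1 ✓
  a=0, b=0, c=1, d=1: formula gives 0, φ = 0 ✓
  … (the remaining 12 rows also agree.)
No disagreement on any input; they are logically equivalent.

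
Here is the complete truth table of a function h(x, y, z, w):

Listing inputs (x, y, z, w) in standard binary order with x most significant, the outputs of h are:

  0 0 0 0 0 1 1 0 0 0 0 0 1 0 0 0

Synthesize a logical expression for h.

h=1 on 3 inputs: (0,1,0,1), (0,1,1,0), (1,1,0,0). Reading each as a conjunction of literals (¬x·y·¬z·w, ¬x·y·z·¬w, x·y·¬z·¬w) and taking the OR gives the canonical DNF.

h(x, y, z, w) = ((((~x & y) & ~z) & w) | (((~x & y) & z) & ~w)) | (((x & y) & ~z) & ~w)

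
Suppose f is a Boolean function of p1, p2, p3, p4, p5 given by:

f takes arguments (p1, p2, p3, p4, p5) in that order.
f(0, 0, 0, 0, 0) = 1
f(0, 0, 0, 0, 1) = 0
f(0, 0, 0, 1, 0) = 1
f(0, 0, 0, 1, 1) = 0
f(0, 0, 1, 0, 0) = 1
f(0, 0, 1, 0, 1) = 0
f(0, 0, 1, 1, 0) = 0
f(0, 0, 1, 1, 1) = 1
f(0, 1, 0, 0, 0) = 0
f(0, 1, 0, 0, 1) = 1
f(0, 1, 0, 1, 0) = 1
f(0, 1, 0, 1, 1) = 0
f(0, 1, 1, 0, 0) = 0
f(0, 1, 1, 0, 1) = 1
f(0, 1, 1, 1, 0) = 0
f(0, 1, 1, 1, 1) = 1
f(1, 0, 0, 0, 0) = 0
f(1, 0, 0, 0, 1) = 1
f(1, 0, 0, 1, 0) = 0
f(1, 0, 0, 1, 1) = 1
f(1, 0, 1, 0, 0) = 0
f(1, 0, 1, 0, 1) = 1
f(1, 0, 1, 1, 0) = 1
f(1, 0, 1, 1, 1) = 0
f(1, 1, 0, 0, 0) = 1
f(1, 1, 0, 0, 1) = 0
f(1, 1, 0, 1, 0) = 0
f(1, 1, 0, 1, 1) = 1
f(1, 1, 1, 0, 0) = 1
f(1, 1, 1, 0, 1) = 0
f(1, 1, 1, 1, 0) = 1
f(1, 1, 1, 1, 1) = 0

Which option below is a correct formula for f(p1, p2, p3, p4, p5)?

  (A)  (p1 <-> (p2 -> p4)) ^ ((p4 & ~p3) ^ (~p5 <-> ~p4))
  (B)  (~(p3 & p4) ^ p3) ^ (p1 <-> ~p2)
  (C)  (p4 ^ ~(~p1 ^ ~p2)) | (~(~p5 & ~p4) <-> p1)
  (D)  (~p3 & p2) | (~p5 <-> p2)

A

(B) fails at (0,0,0,0,1): the formula yields 1, f is 0.
(C) fails at (0,0,0,0,1): the formula yields 1, f is 0.
(D) fails at (0,0,0,0,0): the formula yields 0, f is 1.
(A) is the remaining candidate, and it agrees with f on all 32 inputs.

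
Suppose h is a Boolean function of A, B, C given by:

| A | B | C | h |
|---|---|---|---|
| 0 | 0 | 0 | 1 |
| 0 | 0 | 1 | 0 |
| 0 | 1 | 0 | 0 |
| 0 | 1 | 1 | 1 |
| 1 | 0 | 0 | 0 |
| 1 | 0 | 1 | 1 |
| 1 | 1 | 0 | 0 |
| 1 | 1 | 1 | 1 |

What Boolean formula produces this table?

The 1-rows are (0,0,0), (0,1,1), (1,0,1), (1,1,1). Each contributes one minterm — ¬A·¬B·¬C; ¬A·B·C; A·¬B·C; A·B·C — and their disjunction is a sum-of-products form of h.

h(A, B, C) = ((((¬A ∧ ¬B) ∧ ¬C) ∨ ((¬A ∧ B) ∧ C)) ∨ ((A ∧ ¬B) ∧ C)) ∨ ((A ∧ B) ∧ C)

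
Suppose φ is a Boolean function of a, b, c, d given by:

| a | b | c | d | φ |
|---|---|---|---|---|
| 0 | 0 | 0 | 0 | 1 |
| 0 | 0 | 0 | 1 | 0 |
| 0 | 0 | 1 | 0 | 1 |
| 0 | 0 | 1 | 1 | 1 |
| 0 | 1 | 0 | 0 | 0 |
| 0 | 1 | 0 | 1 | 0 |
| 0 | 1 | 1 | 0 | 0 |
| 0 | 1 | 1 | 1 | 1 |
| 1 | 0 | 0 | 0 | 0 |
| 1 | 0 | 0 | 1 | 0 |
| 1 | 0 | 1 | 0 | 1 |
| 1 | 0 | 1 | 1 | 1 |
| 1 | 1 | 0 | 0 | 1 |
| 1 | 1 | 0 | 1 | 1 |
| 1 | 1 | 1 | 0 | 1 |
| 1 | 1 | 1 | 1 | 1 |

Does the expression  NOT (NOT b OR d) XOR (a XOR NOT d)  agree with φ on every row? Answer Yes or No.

Evaluate NOT (NOT b OR d) XOR (a XOR NOT d) on each row and compare to φ:
  a=0, b=0, c=0, d=0: formula gives 1, φ = 1 ✓
  a=0, b=0, c=0, d=1: formula gives 0, φ = 0 ✓
  a=0, b=0, c=1, d=0: formula gives 1, φ = 1 ✓
  a=0, b=0, c=1, d=1: formula gives 0, but φ = 1 ✗
Since they disagree at (0,0,1,1), the expression is not a correct formula for φ.

No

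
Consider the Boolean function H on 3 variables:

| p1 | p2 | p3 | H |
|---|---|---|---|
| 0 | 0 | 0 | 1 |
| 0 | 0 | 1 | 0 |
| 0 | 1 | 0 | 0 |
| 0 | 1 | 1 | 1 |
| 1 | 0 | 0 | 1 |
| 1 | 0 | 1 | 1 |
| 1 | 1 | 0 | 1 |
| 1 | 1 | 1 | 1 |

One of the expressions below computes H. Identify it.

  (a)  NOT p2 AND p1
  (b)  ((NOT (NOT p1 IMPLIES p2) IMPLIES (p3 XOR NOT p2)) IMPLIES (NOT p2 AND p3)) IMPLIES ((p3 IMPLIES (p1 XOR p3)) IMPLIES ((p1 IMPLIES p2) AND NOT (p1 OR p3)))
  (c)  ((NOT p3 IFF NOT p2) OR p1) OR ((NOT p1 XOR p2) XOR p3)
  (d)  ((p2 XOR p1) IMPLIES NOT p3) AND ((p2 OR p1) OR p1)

c

(a): at (0,0,0) it gives 0, but H = 1 — eliminated.
(b): at (0,1,0) it gives 1, but H = 0 — eliminated.
(d): at (0,0,0) it gives 0, but H = 1 — eliminated.
(c) is the remaining candidate, and it agrees with H on all 8 inputs.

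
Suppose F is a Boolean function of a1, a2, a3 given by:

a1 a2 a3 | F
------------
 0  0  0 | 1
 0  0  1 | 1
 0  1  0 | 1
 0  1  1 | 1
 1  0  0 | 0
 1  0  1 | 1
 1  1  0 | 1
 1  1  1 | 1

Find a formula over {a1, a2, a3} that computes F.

Only row (1,0,0) gives 0. So F is 1 everywhere except there — the complement of the minterm a1·¬a2·¬a3.

F(a1, a2, a3) = NOT ((a1 AND NOT a2) AND NOT a3)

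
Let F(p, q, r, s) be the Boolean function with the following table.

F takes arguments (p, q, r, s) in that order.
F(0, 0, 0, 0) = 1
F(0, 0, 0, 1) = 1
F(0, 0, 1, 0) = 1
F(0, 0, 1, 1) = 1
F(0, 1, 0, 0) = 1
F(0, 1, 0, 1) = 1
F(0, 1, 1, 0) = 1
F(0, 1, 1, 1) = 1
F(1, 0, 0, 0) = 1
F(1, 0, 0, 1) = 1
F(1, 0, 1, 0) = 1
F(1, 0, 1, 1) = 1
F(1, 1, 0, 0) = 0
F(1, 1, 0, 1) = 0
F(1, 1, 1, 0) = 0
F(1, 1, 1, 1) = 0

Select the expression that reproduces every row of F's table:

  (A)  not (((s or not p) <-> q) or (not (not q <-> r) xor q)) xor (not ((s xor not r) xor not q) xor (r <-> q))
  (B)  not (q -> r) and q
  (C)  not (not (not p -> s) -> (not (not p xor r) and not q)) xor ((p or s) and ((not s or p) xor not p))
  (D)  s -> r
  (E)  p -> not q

(A) disagrees with F on (0,0,0,0) (formula → 0, table → 1); rule it out.
(B) disagrees with F on (0,0,0,0) (formula → 0, table → 1); rule it out.
(C) disagrees with F on (0,0,1,0) (formula → 0, table → 1); rule it out.
(D) disagrees with F on (0,0,0,1) (formula → 0, table → 1); rule it out.
(E) is the remaining candidate, and it agrees with F on all 16 inputs.

E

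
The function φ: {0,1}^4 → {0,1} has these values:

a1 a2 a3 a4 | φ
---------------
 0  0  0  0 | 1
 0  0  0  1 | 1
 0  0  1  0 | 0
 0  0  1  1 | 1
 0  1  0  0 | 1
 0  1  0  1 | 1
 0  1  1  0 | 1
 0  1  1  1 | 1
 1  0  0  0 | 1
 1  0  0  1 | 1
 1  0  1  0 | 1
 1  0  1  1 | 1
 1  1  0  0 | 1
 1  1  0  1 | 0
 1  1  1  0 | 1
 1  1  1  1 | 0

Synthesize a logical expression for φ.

φ is 0 on only 3 rows — (0,0,1,0), (1,1,0,1), (1,1,1,1). Writing each as a minterm (¬a1·¬a2·a3·¬a4, a1·a2·¬a3·a4, a1·a2·a3·a4) and OR-ing them characterizes exactly where φ=0, so φ is the negation of that disjunction.

φ(a1, a2, a3, a4) = ¬(((((¬a1 ∧ ¬a2) ∧ a3) ∧ ¬a4) ∨ (((a1 ∧ a2) ∧ ¬a3) ∧ a4)) ∨ (((a1 ∧ a2) ∧ a3) ∧ a4))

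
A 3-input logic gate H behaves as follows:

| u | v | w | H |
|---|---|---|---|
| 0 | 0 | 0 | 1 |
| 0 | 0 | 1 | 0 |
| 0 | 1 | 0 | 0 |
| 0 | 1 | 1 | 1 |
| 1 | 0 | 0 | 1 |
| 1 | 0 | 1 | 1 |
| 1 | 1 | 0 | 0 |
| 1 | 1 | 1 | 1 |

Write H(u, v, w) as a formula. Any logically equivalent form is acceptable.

H(u, v, w) = ~((((~u & ~v) & w) | ((~u & v) & ~w)) | ((u & v) & ~w))

The 0-rows are (0,0,1), (0,1,0), (1,1,0). Take each as a conjunction (¬u·¬v·w, ¬u·v·¬w, u·v·¬w), form their disjunction, and complement — that gives a formula that is 1 everywhere H is.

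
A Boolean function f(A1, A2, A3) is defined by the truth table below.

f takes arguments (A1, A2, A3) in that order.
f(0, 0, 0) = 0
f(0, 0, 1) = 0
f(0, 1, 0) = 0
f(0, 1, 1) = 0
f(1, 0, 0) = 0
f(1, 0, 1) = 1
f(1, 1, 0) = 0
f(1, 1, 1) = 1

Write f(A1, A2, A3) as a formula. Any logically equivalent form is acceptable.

f(A1, A2, A3) = ((A1 ∧ ¬A2) ∧ A3) ∨ ((A1 ∧ A2) ∧ A3)

f=1 on 2 inputs: (1,0,1), (1,1,1). Reading each as a conjunction of literals (A1·¬A2·A3, A1·A2·A3) and taking the OR gives the canonical DNF.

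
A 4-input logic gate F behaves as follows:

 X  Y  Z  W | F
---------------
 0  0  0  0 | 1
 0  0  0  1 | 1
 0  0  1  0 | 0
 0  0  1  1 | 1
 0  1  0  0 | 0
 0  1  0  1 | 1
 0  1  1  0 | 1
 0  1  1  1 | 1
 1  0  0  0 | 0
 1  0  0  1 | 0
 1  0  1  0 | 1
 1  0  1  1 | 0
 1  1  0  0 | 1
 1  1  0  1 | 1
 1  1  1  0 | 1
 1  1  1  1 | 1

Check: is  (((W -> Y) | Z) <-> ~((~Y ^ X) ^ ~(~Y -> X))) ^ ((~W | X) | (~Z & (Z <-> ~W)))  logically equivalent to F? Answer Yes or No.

Test each input against both F and the formula:
  X=0, Y=0, Z=0, W=0: formula gives 0, but F = 1 ✗
Row (0,0,0,0) is a counterexample, so the formula is not equivalent to F.

No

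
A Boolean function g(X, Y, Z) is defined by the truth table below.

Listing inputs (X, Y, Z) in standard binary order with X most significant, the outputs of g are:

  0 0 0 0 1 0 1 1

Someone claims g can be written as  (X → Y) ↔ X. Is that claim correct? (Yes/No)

Evaluate (X → Y) ↔ X on each row and compare to g:
  X=0, Y=0, Z=0: formula gives 0, g = 0 ✓
  X=0, Y=0, Z=1: formula gives 0, g = 0 ✓
  X=0, Y=1, Z=0: formula gives 0, g = 0 ✓
  X=0, Y=1, Z=1: formula gives 0, g = 0 ✓
  X=1, Y=0, Z=0: formula gives 0, but g = 1 ✗
A single disagreement suffices: at (1,0,0) they differ, so the formula does not compute g.

No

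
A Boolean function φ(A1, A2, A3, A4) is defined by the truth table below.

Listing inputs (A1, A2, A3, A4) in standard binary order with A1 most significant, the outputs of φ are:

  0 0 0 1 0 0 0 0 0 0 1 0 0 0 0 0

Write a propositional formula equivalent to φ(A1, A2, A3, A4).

The 1-rows are (0,0,1,1), (1,0,1,0). Each contributes one minterm — ¬A1·¬A2·A3·A4; A1·¬A2·A3·¬A4 — and their disjunction is a sum-of-products form of φ.

φ(A1, A2, A3, A4) = (((~A1 & ~A2) & A3) & A4) | (((A1 & ~A2) & A3) & ~A4)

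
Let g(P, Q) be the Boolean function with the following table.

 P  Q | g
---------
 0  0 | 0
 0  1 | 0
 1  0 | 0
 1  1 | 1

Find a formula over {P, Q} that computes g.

g(P, Q) = P · Q

The output is 1 only when every input is 1 — the AND of all inputs.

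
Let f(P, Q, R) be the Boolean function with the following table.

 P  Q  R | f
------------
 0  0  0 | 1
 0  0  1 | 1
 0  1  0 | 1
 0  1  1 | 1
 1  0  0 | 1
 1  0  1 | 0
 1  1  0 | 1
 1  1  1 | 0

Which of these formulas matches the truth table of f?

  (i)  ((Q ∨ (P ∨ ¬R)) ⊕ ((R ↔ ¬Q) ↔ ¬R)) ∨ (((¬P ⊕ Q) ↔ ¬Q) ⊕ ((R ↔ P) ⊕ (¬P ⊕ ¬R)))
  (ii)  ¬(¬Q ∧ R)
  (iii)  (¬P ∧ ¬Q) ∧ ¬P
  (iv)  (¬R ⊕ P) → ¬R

iv

(i) disagrees with f on (0,0,1) (formula → 0, table → 1); rule it out.
(ii) disagrees with f on (0,0,1) (formula → 0, table → 1); rule it out.
(iii) disagrees with f on (0,1,0) (formula → 0, table → 1); rule it out.
(iv) is the remaining candidate, and it agrees with f on all 8 inputs.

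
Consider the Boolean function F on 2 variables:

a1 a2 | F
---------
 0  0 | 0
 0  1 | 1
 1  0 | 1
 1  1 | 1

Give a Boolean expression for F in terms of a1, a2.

F(a1, a2) = a1 ∨ a2

The output is 1 whenever at least one input is 1 — the OR of all inputs.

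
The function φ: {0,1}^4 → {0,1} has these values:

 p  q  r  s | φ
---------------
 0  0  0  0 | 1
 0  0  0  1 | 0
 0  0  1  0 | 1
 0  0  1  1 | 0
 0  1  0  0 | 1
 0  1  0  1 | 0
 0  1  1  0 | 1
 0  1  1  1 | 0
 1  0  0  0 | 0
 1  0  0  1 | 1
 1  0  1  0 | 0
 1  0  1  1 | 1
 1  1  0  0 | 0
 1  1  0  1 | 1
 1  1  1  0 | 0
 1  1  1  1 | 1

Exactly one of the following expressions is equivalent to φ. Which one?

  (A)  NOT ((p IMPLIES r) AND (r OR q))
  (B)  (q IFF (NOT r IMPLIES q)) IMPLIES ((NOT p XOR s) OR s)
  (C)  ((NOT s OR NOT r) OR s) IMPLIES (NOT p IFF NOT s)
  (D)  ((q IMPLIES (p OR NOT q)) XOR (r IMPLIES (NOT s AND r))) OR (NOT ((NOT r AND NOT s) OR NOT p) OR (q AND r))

(A): at (0,0,0,1) it gives 1, but φ = 0 — eliminated.
(B): at (0,0,0,1) it gives 1, but φ = 0 — eliminated.
(D): at (0,0,0,0) it gives 0, but φ = 1 — eliminated.
Only (C) survives; checking it on all 16 rows confirms it matches φ.

C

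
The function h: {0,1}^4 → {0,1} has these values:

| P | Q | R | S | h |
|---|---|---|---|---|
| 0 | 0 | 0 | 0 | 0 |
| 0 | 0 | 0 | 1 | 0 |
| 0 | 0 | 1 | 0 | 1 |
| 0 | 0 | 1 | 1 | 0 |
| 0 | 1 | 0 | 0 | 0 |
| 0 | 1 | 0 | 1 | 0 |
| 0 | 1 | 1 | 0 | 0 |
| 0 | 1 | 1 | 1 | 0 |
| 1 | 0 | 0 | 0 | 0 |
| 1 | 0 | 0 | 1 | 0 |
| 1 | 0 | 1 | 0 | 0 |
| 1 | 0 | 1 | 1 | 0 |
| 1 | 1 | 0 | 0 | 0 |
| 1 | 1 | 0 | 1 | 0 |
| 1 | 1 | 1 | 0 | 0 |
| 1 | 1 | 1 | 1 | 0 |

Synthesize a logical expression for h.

h is 1 on exactly one input, (0,0,1,0), whose minterm is ¬P·¬Q·R·¬S. So h is just that conjunction.

h(P, Q, R, S) = ((NOT P AND NOT Q) AND R) AND NOT S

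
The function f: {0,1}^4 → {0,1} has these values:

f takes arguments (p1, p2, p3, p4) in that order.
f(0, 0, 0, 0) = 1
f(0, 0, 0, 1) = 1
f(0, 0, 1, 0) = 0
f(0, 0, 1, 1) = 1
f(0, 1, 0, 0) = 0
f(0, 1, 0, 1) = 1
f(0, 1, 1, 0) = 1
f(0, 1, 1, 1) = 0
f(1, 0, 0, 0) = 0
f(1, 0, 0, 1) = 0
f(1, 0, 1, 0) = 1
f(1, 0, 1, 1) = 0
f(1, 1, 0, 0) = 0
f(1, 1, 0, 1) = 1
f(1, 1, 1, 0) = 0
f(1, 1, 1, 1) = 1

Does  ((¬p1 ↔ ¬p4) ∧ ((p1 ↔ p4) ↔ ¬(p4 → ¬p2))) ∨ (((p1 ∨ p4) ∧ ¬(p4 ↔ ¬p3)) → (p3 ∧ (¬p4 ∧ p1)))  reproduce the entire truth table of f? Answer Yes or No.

No

Test each input against both f and the formula:
  p1=0, p2=0, p3=0, p4=0: formula gives 1, f = 1 ✓
  p1=0, p2=0, p3=0, p4=1: formula gives 1, f = 1 ✓
  p1=0, p2=0, p3=1, p4=0: formula gives 1, but f = 0 ✗
A single disagreement suffices: at (0,0,1,0) they differ, so the formula does not compute f.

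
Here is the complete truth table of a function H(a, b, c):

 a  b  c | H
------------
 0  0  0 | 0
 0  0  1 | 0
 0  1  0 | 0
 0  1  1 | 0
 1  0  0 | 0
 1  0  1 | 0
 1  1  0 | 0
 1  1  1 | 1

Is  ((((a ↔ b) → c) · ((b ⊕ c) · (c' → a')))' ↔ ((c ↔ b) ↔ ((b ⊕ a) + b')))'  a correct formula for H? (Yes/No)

Test each input against both H and the formula:
  a=0, b=0, c=0: formula gives 0, H = 0 ✓
  a=0, b=0, c=1: formula gives 0, H = 0 ✓
  a=0, b=1, c=0: formula gives 0, H = 0 ✓
  a=0, b=1, c=1: formula gives 0, H = 0 ✓
  a=1, b=0, c=0: formula gives 0, H = 0 ✓
  … (the remaining 3 rows also agree.)
Every row agrees, so the formula is equivalent.

Yes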